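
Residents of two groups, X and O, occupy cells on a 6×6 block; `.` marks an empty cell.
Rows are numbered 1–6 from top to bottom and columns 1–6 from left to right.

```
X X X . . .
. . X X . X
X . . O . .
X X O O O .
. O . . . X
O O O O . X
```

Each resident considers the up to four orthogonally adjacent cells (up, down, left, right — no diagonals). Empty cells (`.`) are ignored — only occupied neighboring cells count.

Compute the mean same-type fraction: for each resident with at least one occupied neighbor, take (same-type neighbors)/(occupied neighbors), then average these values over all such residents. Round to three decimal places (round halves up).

0.860

(1,1)X 1/1
(1,2)X 2/2
(1,3)X 2/2
(2,3)X 2/2
(2,4)X 1/2
(2,6)X — no occupied neighbors
(3,1)X 1/1
(3,4)O 1/2
(4,1)X 2/2
(4,2)X 1/3
(4,3)O 1/2
(4,4)O 3/3
(4,5)O 1/1
(5,2)O 1/2
(5,6)X 1/1
(6,1)O 1/1
(6,2)O 3/3
(6,3)O 2/2
(6,4)O 1/1
(6,6)X 1/1
Sum over 19 residents: 1/1 + 2/2 + 2/2 + 2/2 + 1/2 + 1/1 + 1/2 + 2/2 + 1/3 + 1/2 + 3/3 + 1/1 + 1/2 + 1/1 + 1/1 + 3/3 + 2/2 + 1/1 + 1/1 = 49/3; mean = 49/3 ÷ 19 = 49/57 = 0.859649… → 0.860.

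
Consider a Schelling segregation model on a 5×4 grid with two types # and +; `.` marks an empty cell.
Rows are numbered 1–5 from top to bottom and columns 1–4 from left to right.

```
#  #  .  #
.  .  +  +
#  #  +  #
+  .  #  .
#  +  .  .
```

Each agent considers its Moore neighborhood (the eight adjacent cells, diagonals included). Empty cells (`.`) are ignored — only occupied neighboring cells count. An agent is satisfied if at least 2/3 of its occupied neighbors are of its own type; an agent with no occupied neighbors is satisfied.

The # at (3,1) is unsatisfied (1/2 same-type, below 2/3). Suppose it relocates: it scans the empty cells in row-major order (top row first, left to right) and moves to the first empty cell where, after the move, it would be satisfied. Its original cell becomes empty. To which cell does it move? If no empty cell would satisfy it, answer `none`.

(2,1)

Vacating (3,1). Empty cells in order:
  (1,3): 2/4 same-type → still unsatisfied.
  (2,1): 3/3 same-type → satisfied — stop here.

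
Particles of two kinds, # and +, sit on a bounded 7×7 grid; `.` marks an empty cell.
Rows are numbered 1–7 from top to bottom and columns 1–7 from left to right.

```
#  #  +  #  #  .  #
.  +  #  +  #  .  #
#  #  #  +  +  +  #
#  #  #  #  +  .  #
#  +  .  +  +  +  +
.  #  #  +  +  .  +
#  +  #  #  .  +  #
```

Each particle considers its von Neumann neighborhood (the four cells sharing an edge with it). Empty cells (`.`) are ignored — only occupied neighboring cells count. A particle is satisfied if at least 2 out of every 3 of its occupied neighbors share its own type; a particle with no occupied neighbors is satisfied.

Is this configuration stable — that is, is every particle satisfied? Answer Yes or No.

No

(1,1)# 1/1 ok
(1,2)# 1/3 unhappy
(1,3)+ 0/3 unhappy
(1,4)# 1/3 unhappy
(1,5)# 2/2 ok
(1,7)# 1/1 ok
(2,2)+ 0/3 unhappy
(2,3)# 1/4 unhappy
(2,4)+ 1/4 unhappy
(2,5)# 1/3 unhappy
(2,7)# 2/2 ok
(3,1)# 2/2 ok
(3,2)# 3/4 ok
(3,3)# 3/4 ok
(3,4)+ 2/4 unhappy
(3,5)+ 3/4 ok
(3,6)+ 1/2 unhappy
(3,7)# 2/3 ok
(4,1)# 3/3 ok
(4,2)# 3/4 ok
(4,3)# 3/3 ok
(4,4)# 1/4 unhappy
(4,5)+ 2/3 ok
(4,7)# 1/2 unhappy
(5,1)# 1/2 unhappy
(5,2)+ 0/3 unhappy
(5,4)+ 2/3 ok
(5,5)+ 4/4 ok
(5,6)+ 2/2 ok
(5,7)+ 2/3 ok
(6,2)# 1/3 unhappy
(6,3)# 2/3 ok
(6,4)+ 2/4 unhappy
(6,5)+ 2/2 ok
(6,7)+ 1/2 unhappy
(7,1)# 0/1 unhappy
(7,2)+ 0/3 unhappy
(7,3)# 2/3 ok
(7,4)# 1/2 unhappy
(7,6)+ 0/1 unhappy
(7,7)# 0/2 unhappy
For instance (1,2) has only 1/3 same-type neighbors, below 2/3.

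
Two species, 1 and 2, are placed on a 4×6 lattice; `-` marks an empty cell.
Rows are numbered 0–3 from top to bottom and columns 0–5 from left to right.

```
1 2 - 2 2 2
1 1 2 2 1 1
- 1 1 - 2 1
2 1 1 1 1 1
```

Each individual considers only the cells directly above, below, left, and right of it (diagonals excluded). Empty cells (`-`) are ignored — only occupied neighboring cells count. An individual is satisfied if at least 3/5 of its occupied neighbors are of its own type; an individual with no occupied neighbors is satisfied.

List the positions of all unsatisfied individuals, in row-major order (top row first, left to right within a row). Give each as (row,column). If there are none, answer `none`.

Row 0: (0,0)1 1/2 unhappy · (0,1)2 0/2 unhappy · (0,3)2 2/2 ok · (0,4)2 2/3 ok · (0,5)2 1/2 unhappy
Row 1: (1,0)1 2/2 ok · (1,1)1 2/4 unhappy · (1,2)2 1/3 unhappy · (1,3)2 2/3 ok · (1,4)1 1/4 unhappy · (1,5)1 2/3 ok
Row 2: (2,1)1 3/3 ok · (2,2)1 2/3 ok · (2,4)2 0/3 unhappy · (2,5)1 2/3 ok
Row 3: (3,0)2 0/1 unhappy · (3,1)1 2/3 ok · (3,2)1 3/3 ok · (3,3)1 2/2 ok · (3,4)1 2/3 ok · (3,5)1 2/2 ok

(0,0), (0,1), (0,5), (1,1), (1,2), (1,4), (2,4), (3,0)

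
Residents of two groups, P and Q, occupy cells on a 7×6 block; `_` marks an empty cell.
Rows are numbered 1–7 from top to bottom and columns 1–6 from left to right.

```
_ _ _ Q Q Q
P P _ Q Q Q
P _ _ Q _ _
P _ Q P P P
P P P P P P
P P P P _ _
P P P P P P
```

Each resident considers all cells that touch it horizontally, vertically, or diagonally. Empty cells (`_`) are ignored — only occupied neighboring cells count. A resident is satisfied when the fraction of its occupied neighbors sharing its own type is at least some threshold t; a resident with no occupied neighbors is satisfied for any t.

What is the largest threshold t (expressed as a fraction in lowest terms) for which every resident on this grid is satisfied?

1/5

(1,4)Q 3/3
(1,5)Q 5/5
(1,6)Q 3/3
(2,1)P 2/2
(2,2)P 2/2
(2,4)Q 4/4
(2,5)Q 6/6
(2,6)Q 3/3
(3,1)P 3/3
(3,4)Q 3/5
(4,1)P 3/3
(4,3)Q 1/5
(4,4)P 4/6
(4,5)P 5/6
(4,6)P 3/3
(5,1)P 4/4
(5,2)P 6/7
(5,3)P 6/7
(5,4)P 6/7
(5,5)P 6/6
(5,6)P 3/3
(6,1)P 5/5
(6,2)P 8/8
(6,3)P 8/8
(6,4)P 7/7
(7,1)P 3/3
(7,2)P 5/5
(7,3)P 5/5
(7,4)P 4/4
(7,5)P 3/3
(7,6)P 1/1
The smallest same-type fraction is 1/5 at (4,3), which reduces to 1/5. Any threshold above that leaves this resident unsatisfied.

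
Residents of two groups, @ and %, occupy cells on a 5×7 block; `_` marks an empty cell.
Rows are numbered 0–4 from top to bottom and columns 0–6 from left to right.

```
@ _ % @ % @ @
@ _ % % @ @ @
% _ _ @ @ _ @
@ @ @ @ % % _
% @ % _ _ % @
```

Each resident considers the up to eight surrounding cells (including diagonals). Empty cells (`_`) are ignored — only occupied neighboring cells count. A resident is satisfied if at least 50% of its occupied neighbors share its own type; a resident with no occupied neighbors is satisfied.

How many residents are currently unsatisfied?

Row 0: (0,0)@ 1/1 satisfied · (0,2)% 2/3 satisfied · (0,3)@ 1/5 not · (0,4)% 1/5 not · (0,5)@ 4/5 satisfied · (0,6)@ 3/3 satisfied
Row 1: (1,0)@ 1/2 satisfied · (1,2)% 2/4 satisfied · (1,3)% 3/7 not · (1,4)@ 5/7 satisfied · (1,5)@ 6/7 satisfied · (1,6)@ 4/4 satisfied
Row 2: (2,0)% 0/3 not · (2,3)@ 4/7 satisfied · (2,4)@ 4/7 satisfied · (2,6)@ 2/3 satisfied
Row 3: (3,0)@ 2/4 satisfied · (3,1)@ 3/6 satisfied · (3,2)@ 4/5 satisfied · (3,3)@ 3/5 satisfied · (3,4)% 2/5 not · (3,5)% 2/5 not
Row 4: (4,0)% 0/3 not · (4,1)@ 3/5 satisfied · (4,2)% 0/4 not · (4,5)% 2/3 satisfied · (4,6)@ 0/2 not
Unsatisfied: (0,3), (0,4), (1,3), (2,0), (3,4), (3,5), (4,0), (4,2), (4,6) — 9 in total.

9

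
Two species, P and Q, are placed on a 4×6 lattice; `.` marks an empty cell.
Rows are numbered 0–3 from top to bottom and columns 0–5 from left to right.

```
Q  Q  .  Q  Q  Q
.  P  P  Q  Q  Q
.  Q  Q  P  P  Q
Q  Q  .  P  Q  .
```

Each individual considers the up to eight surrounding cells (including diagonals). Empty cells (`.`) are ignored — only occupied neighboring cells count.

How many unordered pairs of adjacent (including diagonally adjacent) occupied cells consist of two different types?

20

Scan each occupied cell's neighbors to the right and below (and the two forward diagonals) so each pair is counted once.
From row 0: 4 unlike of 14 pairs (running 4/14).
From row 1: 10 unlike of 17 pairs (running 14/31).
From row 2: 5 unlike of 13 pairs (running 19/44).
From row 3: 1 unlike of 2 pairs (running 20/46).
Total adjacent occupied pairs: 46; unlike-type pairs: 20.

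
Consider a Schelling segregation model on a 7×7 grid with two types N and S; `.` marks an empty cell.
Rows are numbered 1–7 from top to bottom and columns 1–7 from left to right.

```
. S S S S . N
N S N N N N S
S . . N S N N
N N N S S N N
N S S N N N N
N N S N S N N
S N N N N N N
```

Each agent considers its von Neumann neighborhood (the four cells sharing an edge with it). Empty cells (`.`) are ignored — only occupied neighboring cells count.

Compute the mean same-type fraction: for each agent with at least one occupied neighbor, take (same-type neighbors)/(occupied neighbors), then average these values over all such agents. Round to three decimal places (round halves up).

0.548

Row 1: (1,2)S 2/2 · (1,3)S 2/3 · (1,4)S 2/3 · (1,5)S 1/2 · (1,7)N 0/1
Row 2: (2,1)N 0/2 · (2,2)S 1/3 · (2,3)N 1/3 · (2,4)N 3/4 · (2,5)N 2/4 · (2,6)N 2/3 · (2,7)S 0/3
Row 3: (3,1)S 0/2 · (3,4)N 1/3 · (3,5)S 1/4 · (3,6)N 3/4 · (3,7)N 2/3
Row 4: (4,1)N 2/3 · (4,2)N 2/3 · (4,3)N 1/3 · (4,4)S 1/4 · (4,5)S 2/4 · (4,6)N 3/4 · (4,7)N 3/3
Row 5: (5,1)N 2/3 · (5,2)S 1/4 · (5,3)S 2/4 · (5,4)N 2/4 · (5,5)N 2/4 · (5,6)N 4/4 · (5,7)N 3/3
Row 6: (6,1)N 2/3 · (6,2)N 2/4 · (6,3)S 1/4 · (6,4)N 2/4 · (6,5)S 0/4 · (6,6)N 3/4 · (6,7)N 3/3
Row 7: (7,1)S 0/2 · (7,2)N 2/3 · (7,3)N 2/3 · (7,4)N 3/3 · (7,5)N 2/3 · (7,6)N 3/3 · (7,7)N 2/2
Sum over 45 agents: 2/2 + 2/3 + 2/3 + 1/2 + 0/1 + 0/2 + 1/3 + 1/3 + 3/4 + 2/4 + 2/3 + 0/3 + 0/2 + 1/3 + 1/4 + 3/4 + 2/3 + 2/3 + 2/3 + 1/3 + 1/4 + 2/4 + 3/4 + 3/3 + 2/3 + 1/4 + 2/4 + 2/4 + 2/4 + 4/4 + 3/3 + 2/3 + 2/4 + 1/4 + 2/4 + 0/4 + 3/4 + 3/3 + 0/2 + 2/3 + 2/3 + 3/3 + 2/3 + 3/3 + 2/2 = 74/3; mean = 74/3 ÷ 45 = 74/135 = 0.548148… → 0.548.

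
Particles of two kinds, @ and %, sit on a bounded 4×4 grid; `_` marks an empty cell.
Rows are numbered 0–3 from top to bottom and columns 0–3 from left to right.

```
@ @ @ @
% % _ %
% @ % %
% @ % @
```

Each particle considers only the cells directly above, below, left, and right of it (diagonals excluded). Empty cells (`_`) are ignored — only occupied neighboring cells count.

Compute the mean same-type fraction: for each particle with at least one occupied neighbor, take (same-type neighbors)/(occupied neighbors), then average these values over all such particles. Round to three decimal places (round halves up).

0.506

Row 0: (0,0)@ 1/2 · (0,1)@ 2/3 · (0,2)@ 2/2 · (0,3)@ 1/2
Row 1: (1,0)% 2/3 · (1,1)% 1/3 · (1,3)% 1/2
Row 2: (2,0)% 2/3 · (2,1)@ 1/4 · (2,2)% 2/3 · (2,3)% 2/3
Row 3: (3,0)% 1/2 · (3,1)@ 1/3 · (3,2)% 1/3 · (3,3)@ 0/2
Sum over 15 particles: 1/2 + 2/3 + 2/2 + 1/2 + 2/3 + 1/3 + 1/2 + 2/3 + 1/4 + 2/3 + 2/3 + 1/2 + 1/3 + 1/3 + 0/2 = 91/12; mean = 91/12 ÷ 15 = 91/180 = 0.505555… → 0.506.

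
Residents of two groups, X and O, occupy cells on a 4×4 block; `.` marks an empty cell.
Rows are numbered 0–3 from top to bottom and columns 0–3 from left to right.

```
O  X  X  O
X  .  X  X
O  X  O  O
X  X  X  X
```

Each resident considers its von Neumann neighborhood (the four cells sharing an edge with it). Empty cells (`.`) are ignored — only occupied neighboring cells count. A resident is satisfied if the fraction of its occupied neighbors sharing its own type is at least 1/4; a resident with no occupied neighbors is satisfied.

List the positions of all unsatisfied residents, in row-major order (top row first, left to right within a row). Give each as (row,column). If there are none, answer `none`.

Row 0: (0,0)O 0/2 unhappy · (0,1)X 1/2 ok · (0,2)X 2/3 ok · (0,3)O 0/2 unhappy
Row 1: (1,0)X 0/2 unhappy · (1,2)X 2/3 ok · (1,3)X 1/3 ok
Row 2: (2,0)O 0/3 unhappy · (2,1)X 1/3 ok · (2,2)O 1/4 ok · (2,3)O 1/3 ok
Row 3: (3,0)X 1/2 ok · (3,1)X 3/3 ok · (3,2)X 2/3 ok · (3,3)X 1/2 ok

(0,0), (0,3), (1,0), (2,0)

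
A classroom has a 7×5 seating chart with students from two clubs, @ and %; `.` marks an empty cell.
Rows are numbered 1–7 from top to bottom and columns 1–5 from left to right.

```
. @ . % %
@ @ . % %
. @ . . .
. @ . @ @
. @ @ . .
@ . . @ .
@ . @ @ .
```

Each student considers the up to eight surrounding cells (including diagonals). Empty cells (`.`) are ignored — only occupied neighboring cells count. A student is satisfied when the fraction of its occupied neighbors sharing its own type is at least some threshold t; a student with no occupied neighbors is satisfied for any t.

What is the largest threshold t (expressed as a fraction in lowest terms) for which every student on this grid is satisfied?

Row 1: (1,2)@ 2/2 · (1,4)% 3/3 · (1,5)% 3/3
Row 2: (2,1)@ 3/3 · (2,2)@ 3/3 · (2,4)% 3/3 · (2,5)% 3/3
Row 3: (3,2)@ 3/3
Row 4: (4,2)@ 3/3 · (4,4)@ 2/2 · (4,5)@ 1/1
Row 5: (5,2)@ 3/3 · (5,3)@ 4/4
Row 6: (6,1)@ 2/2 · (6,4)@ 3/3
Row 7: (7,1)@ 1/1 · (7,3)@ 2/2 · (7,4)@ 2/2
The smallest same-type fraction is 2/2 at (1,2), which reduces to 1/1. Any threshold above that leaves this student unsatisfied.

1/1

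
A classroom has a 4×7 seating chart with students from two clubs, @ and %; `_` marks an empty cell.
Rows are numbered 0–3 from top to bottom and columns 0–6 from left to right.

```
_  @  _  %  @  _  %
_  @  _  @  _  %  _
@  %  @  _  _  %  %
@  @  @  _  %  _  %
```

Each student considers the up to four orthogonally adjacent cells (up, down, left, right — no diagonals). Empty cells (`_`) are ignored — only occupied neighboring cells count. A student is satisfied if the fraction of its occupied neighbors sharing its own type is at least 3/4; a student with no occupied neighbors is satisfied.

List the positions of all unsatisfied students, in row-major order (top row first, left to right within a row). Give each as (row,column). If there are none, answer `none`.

(0,3), (0,4), (1,1), (1,3), (2,0), (2,1), (2,2), (3,1)

(0,1)@ 1/1 ✓
(0,3)% 0/2 ✗
(0,4)@ 0/1 ✗
(0,6)% 0/0 ✓
(1,1)@ 1/2 ✗
(1,3)@ 0/1 ✗
(1,5)% 1/1 ✓
(2,0)@ 1/2 ✗
(2,1)% 0/4 ✗
(2,2)@ 1/2 ✗
(2,5)% 2/2 ✓
(2,6)% 2/2 ✓
(3,0)@ 2/2 ✓
(3,1)@ 2/3 ✗
(3,2)@ 2/2 ✓
(3,4)% 0/0 ✓
(3,6)% 1/1 ✓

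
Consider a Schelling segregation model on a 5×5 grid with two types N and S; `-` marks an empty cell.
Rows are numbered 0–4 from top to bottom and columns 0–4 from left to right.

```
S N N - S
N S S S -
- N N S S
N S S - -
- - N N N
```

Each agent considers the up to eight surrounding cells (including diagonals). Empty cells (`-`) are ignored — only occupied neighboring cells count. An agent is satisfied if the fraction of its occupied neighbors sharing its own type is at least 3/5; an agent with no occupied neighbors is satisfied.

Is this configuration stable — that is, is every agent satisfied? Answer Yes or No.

Row 0: (0,0)S 1/3 unhappy · (0,1)N 2/5 unhappy · (0,2)N 1/4 unhappy · (0,4)S 1/1 ok
Row 1: (1,0)N 2/4 unhappy · (1,1)S 2/7 unhappy · (1,2)S 3/7 unhappy · (1,3)S 4/6 ok
Row 2: (2,1)N 3/7 unhappy · (2,2)N 1/7 unhappy · (2,3)S 4/5 ok · (2,4)S 2/2 ok
Row 3: (3,0)N 1/2 unhappy · (3,1)S 1/5 unhappy · (3,2)S 2/6 unhappy
Row 4: (4,2)N 1/3 unhappy · (4,3)N 2/3 ok · (4,4)N 1/1 ok
For instance (0,0) has only 1/3 same-type neighbors, below 3/5.

No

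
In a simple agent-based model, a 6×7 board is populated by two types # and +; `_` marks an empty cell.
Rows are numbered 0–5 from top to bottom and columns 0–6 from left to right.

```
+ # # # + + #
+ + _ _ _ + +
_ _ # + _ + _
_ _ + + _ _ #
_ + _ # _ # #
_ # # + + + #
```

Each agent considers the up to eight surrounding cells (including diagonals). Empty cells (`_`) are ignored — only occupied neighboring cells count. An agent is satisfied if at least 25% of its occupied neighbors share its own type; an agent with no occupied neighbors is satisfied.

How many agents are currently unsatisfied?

(0,0)+ 2/3 satisfied
(0,1)# 1/4 satisfied
(0,2)# 2/3 satisfied
(0,3)# 1/2 satisfied
(0,4)+ 2/3 satisfied
(0,5)+ 3/4 satisfied
(0,6)# 0/3 not
(1,0)+ 2/3 satisfied
(1,1)+ 2/5 satisfied
(1,5)+ 4/5 satisfied
(1,6)+ 3/4 satisfied
(2,2)# 0/4 not
(2,3)+ 2/3 satisfied
(2,5)+ 2/3 satisfied
(3,2)+ 3/5 satisfied
(3,3)+ 2/4 satisfied
(3,6)# 2/3 satisfied
(4,1)+ 1/3 satisfied
(4,3)# 1/5 not
(4,5)# 3/5 satisfied
(4,6)# 3/4 satisfied
(5,1)# 1/2 satisfied
(5,2)# 2/4 satisfied
(5,3)+ 1/3 satisfied
(5,4)+ 2/4 satisfied
(5,5)+ 1/4 satisfied
(5,6)# 2/3 satisfied
Unsatisfied: (0,6), (2,2), (4,3) — 3 in total.

3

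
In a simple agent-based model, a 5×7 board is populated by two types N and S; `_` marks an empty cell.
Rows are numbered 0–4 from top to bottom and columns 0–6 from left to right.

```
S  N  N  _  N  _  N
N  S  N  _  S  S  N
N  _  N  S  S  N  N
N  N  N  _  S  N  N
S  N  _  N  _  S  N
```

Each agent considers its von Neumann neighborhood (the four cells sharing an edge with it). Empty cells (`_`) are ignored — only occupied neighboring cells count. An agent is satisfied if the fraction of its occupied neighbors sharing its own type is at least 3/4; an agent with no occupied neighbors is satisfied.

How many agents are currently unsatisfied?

19

Row 0: (0,0)S 0/2 ✗ · (0,1)N 1/3 ✗ · (0,2)N 2/2 ✓ · (0,4)N 0/1 ✗ · (0,6)N 1/1 ✓
Row 1: (1,0)N 1/3 ✗ · (1,1)S 0/3 ✗ · (1,2)N 2/3 ✗ · (1,4)S 2/3 ✗ · (1,5)S 1/3 ✗ · (1,6)N 2/3 ✗
Row 2: (2,0)N 2/2 ✓ · (2,2)N 2/3 ✗ · (2,3)S 1/2 ✗ · (2,4)S 3/4 ✓ · (2,5)N 2/4 ✗ · (2,6)N 3/3 ✓
Row 3: (3,0)N 2/3 ✗ · (3,1)N 3/3 ✓ · (3,2)N 2/2 ✓ · (3,4)S 1/2 ✗ · (3,5)N 2/4 ✗ · (3,6)N 3/3 ✓
Row 4: (4,0)S 0/2 ✗ · (4,1)N 1/2 ✗ · (4,3)N 0/0 ✓ · (4,5)S 0/2 ✗ · (4,6)N 1/2 ✗
Unsatisfied: (0,0), (0,1), (0,4), (1,0), (1,1), (1,2), (1,4), (1,5), (1,6), (2,2), (2,3), (2,5), (3,0), (3,4), (3,5), (4,0), (4,1), (4,5), (4,6) — 19 in total.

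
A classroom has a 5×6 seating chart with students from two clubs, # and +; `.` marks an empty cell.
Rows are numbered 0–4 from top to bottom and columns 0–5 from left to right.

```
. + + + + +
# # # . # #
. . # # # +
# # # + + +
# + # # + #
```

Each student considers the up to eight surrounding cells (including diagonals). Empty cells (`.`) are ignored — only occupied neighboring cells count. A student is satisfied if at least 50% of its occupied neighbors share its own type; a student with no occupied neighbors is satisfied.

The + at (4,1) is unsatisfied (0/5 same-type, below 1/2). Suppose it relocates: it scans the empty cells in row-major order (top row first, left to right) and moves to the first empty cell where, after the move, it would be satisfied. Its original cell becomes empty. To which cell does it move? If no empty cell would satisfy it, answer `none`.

none

Vacating (4,1). Empty cells in order:
  (0,0): 1/3 same-type → still unsatisfied.
  (1,3): 3/8 same-type → still unsatisfied.
  (2,0): 0/4 same-type → still unsatisfied.
  (2,1): 0/7 same-type → still unsatisfied.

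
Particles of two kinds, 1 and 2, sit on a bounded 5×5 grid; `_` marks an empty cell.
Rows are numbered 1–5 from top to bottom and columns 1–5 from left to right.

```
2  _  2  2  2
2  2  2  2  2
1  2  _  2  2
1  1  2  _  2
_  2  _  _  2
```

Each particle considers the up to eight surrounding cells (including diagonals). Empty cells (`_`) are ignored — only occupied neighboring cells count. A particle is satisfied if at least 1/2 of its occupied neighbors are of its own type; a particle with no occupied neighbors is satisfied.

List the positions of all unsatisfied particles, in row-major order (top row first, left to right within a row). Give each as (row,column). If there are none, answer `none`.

(3,1), (4,2), (5,2)

Row 1: (1,1)2 2/2 ok · (1,3)2 4/4 ok · (1,4)2 5/5 ok · (1,5)2 3/3 ok
Row 2: (2,1)2 3/4 ok · (2,2)2 5/6 ok · (2,3)2 6/6 ok · (2,4)2 7/7 ok · (2,5)2 5/5 ok
Row 3: (3,1)1 2/5 unhappy · (3,2)2 4/7 ok · (3,4)2 6/6 ok · (3,5)2 4/4 ok
Row 4: (4,1)1 2/4 ok · (4,2)1 2/5 unhappy · (4,3)2 3/4 ok · (4,5)2 3/3 ok
Row 5: (5,2)2 1/3 unhappy · (5,5)2 1/1 ok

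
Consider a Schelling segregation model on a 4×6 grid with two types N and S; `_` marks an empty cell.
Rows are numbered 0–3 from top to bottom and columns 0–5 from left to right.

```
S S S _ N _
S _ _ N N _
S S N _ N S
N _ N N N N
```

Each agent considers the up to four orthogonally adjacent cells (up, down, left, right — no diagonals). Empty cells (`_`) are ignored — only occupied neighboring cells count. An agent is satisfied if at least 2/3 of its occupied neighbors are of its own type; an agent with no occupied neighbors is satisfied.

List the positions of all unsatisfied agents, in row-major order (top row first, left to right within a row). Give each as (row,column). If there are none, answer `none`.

(0,0)S 2/2 ok
(0,1)S 2/2 ok
(0,2)S 1/1 ok
(0,4)N 1/1 ok
(1,0)S 2/2 ok
(1,3)N 1/1 ok
(1,4)N 3/3 ok
(2,0)S 2/3 ok
(2,1)S 1/2 unhappy
(2,2)N 1/2 unhappy
(2,4)N 2/3 ok
(2,5)S 0/2 unhappy
(3,0)N 0/1 unhappy
(3,2)N 2/2 ok
(3,3)N 2/2 ok
(3,4)N 3/3 ok
(3,5)N 1/2 unhappy

(2,1), (2,2), (2,5), (3,0), (3,5)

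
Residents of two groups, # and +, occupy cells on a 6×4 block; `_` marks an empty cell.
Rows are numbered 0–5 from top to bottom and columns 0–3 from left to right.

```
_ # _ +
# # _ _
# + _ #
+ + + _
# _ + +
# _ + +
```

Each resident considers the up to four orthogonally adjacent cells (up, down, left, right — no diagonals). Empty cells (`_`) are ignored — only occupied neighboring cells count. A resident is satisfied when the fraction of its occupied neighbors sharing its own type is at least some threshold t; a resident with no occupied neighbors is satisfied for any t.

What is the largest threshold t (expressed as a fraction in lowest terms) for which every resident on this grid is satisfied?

1/3

Row 0: (0,1)# 1/1 · (0,3)+ — no occupied neighbors
Row 1: (1,0)# 2/2 · (1,1)# 2/3
Row 2: (2,0)# 1/3 · (2,1)+ 1/3 · (2,3)# — no occupied neighbors
Row 3: (3,0)+ 1/3 · (3,1)+ 3/3 · (3,2)+ 2/2
Row 4: (4,0)# 1/2 · (4,2)+ 3/3 · (4,3)+ 2/2
Row 5: (5,0)# 1/1 · (5,2)+ 2/2 · (5,3)+ 2/2
The smallest same-type fraction is 1/3 at (2,0), which reduces to 1/3. Any threshold above that leaves this resident unsatisfied.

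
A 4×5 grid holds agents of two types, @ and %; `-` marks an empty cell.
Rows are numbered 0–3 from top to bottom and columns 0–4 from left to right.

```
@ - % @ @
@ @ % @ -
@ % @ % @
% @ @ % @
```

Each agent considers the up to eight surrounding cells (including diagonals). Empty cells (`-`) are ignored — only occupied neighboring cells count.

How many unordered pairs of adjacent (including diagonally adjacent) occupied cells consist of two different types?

Scan each occupied cell's neighbors to the right and below (and the two forward diagonals) so each pair is counted once.
Row 0: @(0,0)–@(1,0)= @(0,0)–@(1,1)= %(0,2)–@(0,3)≠ %(0,2)–%(1,2)= %(0,2)–@(1,3)≠ %(0,2)–@(1,1)≠ @(0,3)–@(0,4)= @(0,3)–@(1,3)= @(0,3)–%(1,2)≠ @(0,4)–@(1,3)=  → 4/10 unlike.
Row 1: @(1,0)–@(1,1)= @(1,0)–@(2,0)= @(1,0)–%(2,1)≠ @(1,1)–%(1,2)≠ @(1,1)–%(2,1)≠ @(1,1)–@(2,2)= @(1,1)–@(2,0)= %(1,2)–@(1,3)≠ %(1,2)–@(2,2)≠ %(1,2)–%(2,3)= %(1,2)–%(2,1)= @(1,3)–%(2,3)≠ @(1,3)–@(2,4)= @(1,3)–@(2,2)=  → 6/14 unlike.
Row 2: @(2,0)–%(2,1)≠ @(2,0)–%(3,0)≠ @(2,0)–@(3,1)= %(2,1)–@(2,2)≠ %(2,1)–@(3,1)≠ %(2,1)–@(3,2)≠ %(2,1)–%(3,0)= @(2,2)–%(2,3)≠ @(2,2)–@(3,2)= @(2,2)–%(3,3)≠ @(2,2)–@(3,1)= %(2,3)–@(2,4)≠ %(2,3)–%(3,3)= %(2,3)–@(3,4)≠ %(2,3)–@(3,2)≠ @(2,4)–@(3,4)= @(2,4)–%(3,3)≠  → 11/17 unlike.
Row 3: %(3,0)–@(3,1)≠ @(3,1)–@(3,2)= @(3,2)–%(3,3)≠ %(3,3)–@(3,4)≠  → 3/4 unlike.
Total adjacent occupied pairs: 45; unlike-type pairs: 24.

24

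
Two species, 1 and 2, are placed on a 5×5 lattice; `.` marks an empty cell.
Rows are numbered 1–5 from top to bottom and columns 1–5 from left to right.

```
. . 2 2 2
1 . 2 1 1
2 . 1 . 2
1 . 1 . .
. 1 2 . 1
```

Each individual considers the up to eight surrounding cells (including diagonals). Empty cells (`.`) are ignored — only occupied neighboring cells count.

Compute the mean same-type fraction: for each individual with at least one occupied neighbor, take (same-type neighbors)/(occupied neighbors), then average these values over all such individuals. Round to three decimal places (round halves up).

(1,3)2 2/3
(1,4)2 3/5
(1,5)2 1/3
(2,1)1 0/1
(2,3)2 2/4
(2,4)1 2/7
(2,5)1 1/4
(3,1)2 0/2
(3,3)1 2/3
(3,5)2 0/2
(4,1)1 1/2
(4,3)1 2/3
(5,2)1 2/3
(5,3)2 0/2
(5,5)1 — no occupied neighbors
Sum over 14 individuals: 2/3 + 3/5 + 1/3 + 0/1 + 2/4 + 2/7 + 1/4 + 0/2 + 2/3 + 0/2 + 1/2 + 2/3 + 2/3 + 0/2 = 719/140; mean = 719/140 ÷ 14 = 719/1960 = 0.366836… → 0.367.

0.367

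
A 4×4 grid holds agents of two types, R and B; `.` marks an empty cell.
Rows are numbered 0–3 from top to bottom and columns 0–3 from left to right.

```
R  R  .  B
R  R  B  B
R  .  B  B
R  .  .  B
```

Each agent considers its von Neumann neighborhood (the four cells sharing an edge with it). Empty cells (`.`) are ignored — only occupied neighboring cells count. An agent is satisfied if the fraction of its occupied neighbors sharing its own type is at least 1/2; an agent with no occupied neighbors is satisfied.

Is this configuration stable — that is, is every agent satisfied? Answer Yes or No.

(0,0)R 2/2 satisfied
(0,1)R 2/2 satisfied
(0,3)B 1/1 satisfied
(1,0)R 3/3 satisfied
(1,1)R 2/3 satisfied
(1,2)B 2/3 satisfied
(1,3)B 3/3 satisfied
(2,0)R 2/2 satisfied
(2,2)B 2/2 satisfied
(2,3)B 3/3 satisfied
(3,0)R 1/1 satisfied
(3,3)B 1/1 satisfied
All meet the threshold, so the configuration is stable.

Yes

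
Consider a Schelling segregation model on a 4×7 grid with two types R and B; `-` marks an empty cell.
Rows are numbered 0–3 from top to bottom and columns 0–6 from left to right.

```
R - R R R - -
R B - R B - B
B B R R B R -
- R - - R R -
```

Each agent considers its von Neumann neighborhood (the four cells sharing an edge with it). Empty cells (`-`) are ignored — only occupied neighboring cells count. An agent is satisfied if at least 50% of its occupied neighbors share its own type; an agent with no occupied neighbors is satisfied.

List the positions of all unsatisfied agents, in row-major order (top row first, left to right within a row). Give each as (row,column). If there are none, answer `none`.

(0,0)R 1/1 ok
(0,2)R 1/1 ok
(0,3)R 3/3 ok
(0,4)R 1/2 ok
(1,0)R 1/3 unhappy
(1,1)B 1/2 ok
(1,3)R 2/3 ok
(1,4)B 1/3 unhappy
(1,6)B 0/0 ok
(2,0)B 1/2 ok
(2,1)B 2/4 ok
(2,2)R 1/2 ok
(2,3)R 2/3 ok
(2,4)B 1/4 unhappy
(2,5)R 1/2 ok
(3,1)R 0/1 unhappy
(3,4)R 1/2 ok
(3,5)R 2/2 ok

(1,0), (1,4), (2,4), (3,1)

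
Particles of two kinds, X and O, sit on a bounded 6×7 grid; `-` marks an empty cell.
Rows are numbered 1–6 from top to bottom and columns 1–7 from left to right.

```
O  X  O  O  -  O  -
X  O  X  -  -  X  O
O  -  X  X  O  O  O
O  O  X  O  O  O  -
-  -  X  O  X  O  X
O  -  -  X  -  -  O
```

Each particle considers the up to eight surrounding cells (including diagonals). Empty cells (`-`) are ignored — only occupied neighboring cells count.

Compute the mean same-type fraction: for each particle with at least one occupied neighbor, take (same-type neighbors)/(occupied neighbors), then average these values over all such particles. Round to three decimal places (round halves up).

0.502

(1,1)O 1/3
(1,2)X 2/5
(1,3)O 2/4
(1,4)O 1/2
(1,6)O 1/2
(2,1)X 1/4
(2,2)O 3/7
(2,3)X 3/6
(2,6)X 0/5
(2,7)O 3/4
(3,1)O 3/4
(3,3)X 3/6
(3,4)X 3/6
(3,5)O 4/6
(3,6)O 5/6
(3,7)O 3/4
(4,1)O 2/2
(4,2)O 2/5
(4,3)X 3/6
(4,4)O 3/8
(4,5)O 6/8
(4,6)O 5/7
(5,3)X 2/5
(5,4)O 2/6
(5,5)X 1/6
(5,6)O 3/5
(5,7)X 0/3
(6,1)O — no occupied neighbors
(6,4)X 2/3
(6,7)O 1/2
Sum over 29 particles: 1/3 + 2/5 + 2/4 + 1/2 + 1/2 + 1/4 + 3/7 + 3/6 + 0/5 + 3/4 + 3/4 + 3/6 + 3/6 + 4/6 + 5/6 + 3/4 + 2/2 + 2/5 + 3/6 + 3/8 + 6/8 + 5/7 + 2/5 + 2/6 + 1/6 + 3/5 + 0/3 + 2/3 + 1/2 = 4079/280; mean = 4079/280 ÷ 29 = 4079/8120 = 0.502339… → 0.502.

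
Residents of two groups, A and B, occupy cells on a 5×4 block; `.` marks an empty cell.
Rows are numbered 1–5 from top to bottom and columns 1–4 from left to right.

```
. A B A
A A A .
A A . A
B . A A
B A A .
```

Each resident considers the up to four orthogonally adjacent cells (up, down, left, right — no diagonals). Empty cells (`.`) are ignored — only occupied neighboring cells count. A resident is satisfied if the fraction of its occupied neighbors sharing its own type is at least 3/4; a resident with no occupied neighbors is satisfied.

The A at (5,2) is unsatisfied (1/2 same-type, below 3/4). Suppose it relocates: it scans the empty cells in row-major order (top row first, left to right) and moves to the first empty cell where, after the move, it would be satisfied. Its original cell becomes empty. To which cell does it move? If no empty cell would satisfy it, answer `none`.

(1,1)

Vacating (5,2). Empty cells in order:
  (1,1): 2/2 same-type → satisfied — stop here.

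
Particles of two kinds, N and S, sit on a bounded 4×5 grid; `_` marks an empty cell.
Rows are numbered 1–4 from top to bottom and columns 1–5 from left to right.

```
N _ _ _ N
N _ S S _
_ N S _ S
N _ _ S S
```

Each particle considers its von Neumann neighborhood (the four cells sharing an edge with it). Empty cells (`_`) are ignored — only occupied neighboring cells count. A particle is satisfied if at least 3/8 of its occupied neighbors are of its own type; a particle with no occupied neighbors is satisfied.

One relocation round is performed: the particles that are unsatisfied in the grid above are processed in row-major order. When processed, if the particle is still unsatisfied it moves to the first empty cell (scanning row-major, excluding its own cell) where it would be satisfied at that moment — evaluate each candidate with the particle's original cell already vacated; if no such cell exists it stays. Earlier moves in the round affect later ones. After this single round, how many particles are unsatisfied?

Initially unsatisfied (in order): (3,2).
  (3,2) → (1,2).
Resulting grid:
N N _ _ N
N _ S S _
_ _ S _ S
N _ _ S S
All satisfied now.

0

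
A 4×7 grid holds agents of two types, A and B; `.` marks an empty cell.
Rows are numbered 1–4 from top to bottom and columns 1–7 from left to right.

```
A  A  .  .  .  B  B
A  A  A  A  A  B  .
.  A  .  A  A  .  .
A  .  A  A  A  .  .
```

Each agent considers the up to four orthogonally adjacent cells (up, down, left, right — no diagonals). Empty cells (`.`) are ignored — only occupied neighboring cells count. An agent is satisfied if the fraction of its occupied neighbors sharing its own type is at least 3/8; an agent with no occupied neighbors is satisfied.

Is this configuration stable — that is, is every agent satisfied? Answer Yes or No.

(1,1)A 2/2 satisfied
(1,2)A 2/2 satisfied
(1,6)B 2/2 satisfied
(1,7)B 1/1 satisfied
(2,1)A 2/2 satisfied
(2,2)A 4/4 satisfied
(2,3)A 2/2 satisfied
(2,4)A 3/3 satisfied
(2,5)A 2/3 satisfied
(2,6)B 1/2 satisfied
(3,2)A 1/1 satisfied
(3,4)A 3/3 satisfied
(3,5)A 3/3 satisfied
(4,1)A 0/0 satisfied
(4,3)A 1/1 satisfied
(4,4)A 3/3 satisfied
(4,5)A 2/2 satisfied
All meet the threshold, so the configuration is stable.

Yes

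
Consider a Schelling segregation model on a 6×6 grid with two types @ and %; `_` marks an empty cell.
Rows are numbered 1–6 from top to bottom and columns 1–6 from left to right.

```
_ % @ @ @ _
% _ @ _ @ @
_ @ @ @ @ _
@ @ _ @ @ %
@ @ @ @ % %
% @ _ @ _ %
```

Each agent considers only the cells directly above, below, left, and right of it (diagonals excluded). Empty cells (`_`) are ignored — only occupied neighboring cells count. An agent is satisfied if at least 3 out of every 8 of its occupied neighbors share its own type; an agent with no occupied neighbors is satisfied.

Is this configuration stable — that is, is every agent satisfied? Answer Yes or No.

No

Row 1: (1,2)% 0/1 not · (1,3)@ 2/3 satisfied · (1,4)@ 2/2 satisfied · (1,5)@ 2/2 satisfied
Row 2: (2,1)% 0/0 satisfied · (2,3)@ 2/2 satisfied · (2,5)@ 3/3 satisfied · (2,6)@ 1/1 satisfied
Row 3: (3,2)@ 2/2 satisfied · (3,3)@ 3/3 satisfied · (3,4)@ 3/3 satisfied · (3,5)@ 3/3 satisfied
Row 4: (4,1)@ 2/2 satisfied · (4,2)@ 3/3 satisfied · (4,4)@ 3/3 satisfied · (4,5)@ 2/4 satisfied · (4,6)% 1/2 satisfied
Row 5: (5,1)@ 2/3 satisfied · (5,2)@ 4/4 satisfied · (5,3)@ 2/2 satisfied · (5,4)@ 3/4 satisfied · (5,5)% 1/3 not · (5,6)% 3/3 satisfied
Row 6: (6,1)% 0/2 not · (6,2)@ 1/2 satisfied · (6,4)@ 1/1 satisfied · (6,6)% 1/1 satisfied
For instance (1,2) has only 0/1 same-type neighbors, below 3/8.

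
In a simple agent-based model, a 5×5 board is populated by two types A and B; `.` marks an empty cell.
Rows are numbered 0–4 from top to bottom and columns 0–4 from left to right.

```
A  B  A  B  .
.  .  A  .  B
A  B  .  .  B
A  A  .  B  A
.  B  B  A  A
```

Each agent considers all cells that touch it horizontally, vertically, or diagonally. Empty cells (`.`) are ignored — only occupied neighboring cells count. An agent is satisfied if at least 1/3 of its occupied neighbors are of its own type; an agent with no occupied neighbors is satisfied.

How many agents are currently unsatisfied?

Row 0: (0,0)A 0/1 not · (0,1)B 0/3 not · (0,2)A 1/3 satisfied · (0,3)B 1/3 satisfied
Row 1: (1,2)A 1/4 not · (1,4)B 2/2 satisfied
Row 2: (2,0)A 2/3 satisfied · (2,1)B 0/4 not · (2,4)B 2/3 satisfied
Row 3: (3,0)A 2/4 satisfied · (3,1)A 2/5 satisfied · (3,3)B 2/5 satisfied · (3,4)A 2/4 satisfied
Row 4: (4,1)B 1/3 satisfied · (4,2)B 2/4 satisfied · (4,3)A 2/4 satisfied · (4,4)A 2/3 satisfied
Unsatisfied: (0,0), (0,1), (1,2), (2,1) — 4 in total.

4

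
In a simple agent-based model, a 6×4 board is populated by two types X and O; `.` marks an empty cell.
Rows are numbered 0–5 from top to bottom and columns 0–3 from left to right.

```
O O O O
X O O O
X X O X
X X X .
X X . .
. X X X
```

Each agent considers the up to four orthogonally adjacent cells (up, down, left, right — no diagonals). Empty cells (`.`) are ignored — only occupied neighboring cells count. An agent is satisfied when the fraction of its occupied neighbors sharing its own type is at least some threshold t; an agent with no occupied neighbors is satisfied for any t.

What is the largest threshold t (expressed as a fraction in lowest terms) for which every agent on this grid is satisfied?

Row 0: (0,0)O 1/2 · (0,1)O 3/3 · (0,2)O 3/3 · (0,3)O 2/2
Row 1: (1,0)X 1/3 · (1,1)O 2/4 · (1,2)O 4/4 · (1,3)O 2/3
Row 2: (2,0)X 3/3 · (2,1)X 2/4 · (2,2)O 1/4 · (2,3)X 0/2
Row 3: (3,0)X 3/3 · (3,1)X 4/4 · (3,2)X 1/2
Row 4: (4,0)X 2/2 · (4,1)X 3/3
Row 5: (5,1)X 2/2 · (5,2)X 2/2 · (5,3)X 1/1
The smallest same-type fraction is 0/2 at (2,3), which reduces to 0/1. Any threshold above that leaves this agent unsatisfied.

0/1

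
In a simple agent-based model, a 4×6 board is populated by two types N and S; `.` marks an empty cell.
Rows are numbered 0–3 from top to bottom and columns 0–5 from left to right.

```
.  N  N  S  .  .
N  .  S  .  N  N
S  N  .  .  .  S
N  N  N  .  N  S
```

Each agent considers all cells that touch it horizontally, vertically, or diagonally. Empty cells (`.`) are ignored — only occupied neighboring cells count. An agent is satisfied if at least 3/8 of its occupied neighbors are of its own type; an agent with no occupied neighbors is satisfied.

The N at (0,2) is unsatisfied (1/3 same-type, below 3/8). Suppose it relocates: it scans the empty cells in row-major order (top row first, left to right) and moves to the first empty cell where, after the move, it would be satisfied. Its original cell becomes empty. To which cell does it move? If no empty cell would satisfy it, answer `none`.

(0,0)

Vacating (0,2). Empty cells in order:
  (0,0): 2/2 same-type → satisfied — stop here.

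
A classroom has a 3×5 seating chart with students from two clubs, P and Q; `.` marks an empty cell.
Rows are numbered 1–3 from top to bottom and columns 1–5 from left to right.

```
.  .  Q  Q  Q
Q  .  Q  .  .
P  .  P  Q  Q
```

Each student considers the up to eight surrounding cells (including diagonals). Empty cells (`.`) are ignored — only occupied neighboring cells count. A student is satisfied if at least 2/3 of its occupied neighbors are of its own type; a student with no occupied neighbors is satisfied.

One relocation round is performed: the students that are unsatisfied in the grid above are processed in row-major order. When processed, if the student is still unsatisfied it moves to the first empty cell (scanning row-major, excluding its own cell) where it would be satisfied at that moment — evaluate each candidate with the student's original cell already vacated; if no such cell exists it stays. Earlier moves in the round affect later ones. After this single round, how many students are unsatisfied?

1

Initially unsatisfied (in order): (2,1), (3,1), (3,3).
  (2,1) → (1,1).
  (3,1): now satisfied by earlier moves; stays.
  (3,3): no empty cell satisfies it; stays.
Resulting grid:
Q . Q Q Q
. . Q . .
P . P Q Q
Unsatisfied now: (3,3).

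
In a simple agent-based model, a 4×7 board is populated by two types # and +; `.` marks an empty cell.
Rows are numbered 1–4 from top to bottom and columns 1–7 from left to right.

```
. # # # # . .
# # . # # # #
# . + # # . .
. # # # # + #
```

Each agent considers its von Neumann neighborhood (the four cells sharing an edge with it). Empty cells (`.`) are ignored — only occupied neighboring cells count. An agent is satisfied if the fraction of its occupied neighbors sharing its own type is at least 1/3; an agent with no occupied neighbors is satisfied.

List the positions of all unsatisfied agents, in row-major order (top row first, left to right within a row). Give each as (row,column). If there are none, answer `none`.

Row 1: (1,2)# 2/2 satisfied · (1,3)# 2/2 satisfied · (1,4)# 3/3 satisfied · (1,5)# 2/2 satisfied
Row 2: (2,1)# 2/2 satisfied · (2,2)# 2/2 satisfied · (2,4)# 3/3 satisfied · (2,5)# 4/4 satisfied · (2,6)# 2/2 satisfied · (2,7)# 1/1 satisfied
Row 3: (3,1)# 1/1 satisfied · (3,3)+ 0/2 not · (3,4)# 3/4 satisfied · (3,5)# 3/3 satisfied
Row 4: (4,2)# 1/1 satisfied · (4,3)# 2/3 satisfied · (4,4)# 3/3 satisfied · (4,5)# 2/3 satisfied · (4,6)+ 0/2 not · (4,7)# 0/1 not

(3,3), (4,6), (4,7)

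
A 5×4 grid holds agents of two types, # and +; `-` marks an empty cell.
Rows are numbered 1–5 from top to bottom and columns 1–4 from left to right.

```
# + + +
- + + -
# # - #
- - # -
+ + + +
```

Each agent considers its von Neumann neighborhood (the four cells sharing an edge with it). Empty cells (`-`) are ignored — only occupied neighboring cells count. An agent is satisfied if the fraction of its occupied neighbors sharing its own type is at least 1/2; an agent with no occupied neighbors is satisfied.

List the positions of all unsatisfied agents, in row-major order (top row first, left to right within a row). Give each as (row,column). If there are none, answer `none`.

Row 1: (1,1)# 0/1 unhappy · (1,2)+ 2/3 ok · (1,3)+ 3/3 ok · (1,4)+ 1/1 ok
Row 2: (2,2)+ 2/3 ok · (2,3)+ 2/2 ok
Row 3: (3,1)# 1/1 ok · (3,2)# 1/2 ok · (3,4)# 0/0 ok
Row 4: (4,3)# 0/1 unhappy
Row 5: (5,1)+ 1/1 ok · (5,2)+ 2/2 ok · (5,3)+ 2/3 ok · (5,4)+ 1/1 ok

(1,1), (4,3)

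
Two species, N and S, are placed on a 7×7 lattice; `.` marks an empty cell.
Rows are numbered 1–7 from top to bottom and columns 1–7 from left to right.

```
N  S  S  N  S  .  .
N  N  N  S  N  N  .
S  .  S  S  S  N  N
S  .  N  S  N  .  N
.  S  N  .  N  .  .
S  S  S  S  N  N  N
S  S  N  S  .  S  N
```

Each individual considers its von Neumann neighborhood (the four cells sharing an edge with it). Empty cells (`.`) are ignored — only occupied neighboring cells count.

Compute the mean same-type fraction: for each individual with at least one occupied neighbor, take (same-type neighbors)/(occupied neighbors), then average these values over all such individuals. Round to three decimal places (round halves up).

0.553

Row 1: (1,1)N 1/2 · (1,2)S 1/3 · (1,3)S 1/3 · (1,4)N 0/3 · (1,5)S 0/2
Row 2: (2,1)N 2/3 · (2,2)N 2/3 · (2,3)N 1/4 · (2,4)S 1/4 · (2,5)N 1/4 · (2,6)N 2/2
Row 3: (3,1)S 1/2 · (3,3)S 1/3 · (3,4)S 4/4 · (3,5)S 1/4 · (3,6)N 2/3 · (3,7)N 2/2
Row 4: (4,1)S 1/1 · (4,3)N 1/3 · (4,4)S 1/3 · (4,5)N 1/3 · (4,7)N 1/1
Row 5: (5,2)S 1/2 · (5,3)N 1/3 · (5,5)N 2/2
Row 6: (6,1)S 2/2 · (6,2)S 4/4 · (6,3)S 2/4 · (6,4)S 2/3 · (6,5)N 2/3 · (6,6)N 2/3 · (6,7)N 2/2
Row 7: (7,1)S 2/2 · (7,2)S 2/3 · (7,3)N 0/3 · (7,4)S 1/2 · (7,6)S 0/2 · (7,7)N 1/2
Sum over 38 individuals: 1/2 + 1/3 + 1/3 + 0/3 + 0/2 + 2/3 + 2/3 + 1/4 + 1/4 + 1/4 + 2/2 + 1/2 + 1/3 + 4/4 + 1/4 + 2/3 + 2/2 + 1/1 + 1/3 + 1/3 + 1/3 + 1/1 + 1/2 + 1/3 + 2/2 + 2/2 + 4/4 + 2/4 + 2/3 + 2/3 + 2/3 + 2/2 + 2/2 + 2/3 + 0/3 + 1/2 + 0/2 + 1/2 = 21; mean = 21 ÷ 38 = 21/38 = 0.552631… → 0.553.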